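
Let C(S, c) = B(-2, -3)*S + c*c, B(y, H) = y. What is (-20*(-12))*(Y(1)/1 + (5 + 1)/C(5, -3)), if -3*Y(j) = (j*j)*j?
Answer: -1520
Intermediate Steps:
C(S, c) = c² - 2*S (C(S, c) = -2*S + c*c = -2*S + c² = c² - 2*S)
Y(j) = -j³/3 (Y(j) = -j*j*j/3 = -j²*j/3 = -j³/3)
(-20*(-12))*(Y(1)/1 + (5 + 1)/C(5, -3)) = (-20*(-12))*(-⅓*1³/1 + (5 + 1)/((-3)² - 2*5)) = 240*(-⅓*1*1 + 6/(9 - 10)) = 240*(-⅓*1 + 6/(-1)) = 240*(-⅓ + 6*(-1)) = 240*(-⅓ - 6) = 240*(-19/3) = -1520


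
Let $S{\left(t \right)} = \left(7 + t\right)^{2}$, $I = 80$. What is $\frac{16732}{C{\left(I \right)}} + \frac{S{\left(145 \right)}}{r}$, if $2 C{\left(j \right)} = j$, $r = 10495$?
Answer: $\frac{1765265}{4198} \approx 420.5$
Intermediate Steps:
$C{\left(j \right)} = \frac{j}{2}$
$\frac{16732}{C{\left(I \right)}} + \frac{S{\left(145 \right)}}{r} = \frac{16732}{\frac{1}{2} \cdot 80} + \frac{\left(7 + 145\right)^{2}}{10495} = \frac{16732}{40} + 152^{2} \cdot \frac{1}{10495} = 16732 \cdot \frac{1}{40} + 23104 \cdot \frac{1}{10495} = \frac{4183}{10} + \frac{23104}{10495} = \frac{1765265}{4198}$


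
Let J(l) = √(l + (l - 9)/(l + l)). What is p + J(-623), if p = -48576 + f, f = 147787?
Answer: 99211 + I*√241607499/623 ≈ 99211.0 + 24.95*I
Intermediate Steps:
p = 99211 (p = -48576 + 147787 = 99211)
J(l) = √(l + (-9 + l)/(2*l)) (J(l) = √(l + (-9 + l)/((2*l))) = √(l + (-9 + l)*(1/(2*l))) = √(l + (-9 + l)/(2*l)))
p + J(-623) = 99211 + √(2 - 18/(-623) + 4*(-623))/2 = 99211 + √(2 - 18*(-1/623) - 2492)/2 = 99211 + √(2 + 18/623 - 2492)/2 = 99211 + √(-1551252/623)/2 = 99211 + (2*I*√241607499/623)/2 = 99211 + I*√241607499/623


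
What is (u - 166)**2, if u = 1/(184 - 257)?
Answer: 146870161/5329 ≈ 27561.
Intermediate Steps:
u = -1/73 (u = 1/(-73) = -1/73 ≈ -0.013699)
(u - 166)**2 = (-1/73 - 166)**2 = (-12119/73)**2 = 146870161/5329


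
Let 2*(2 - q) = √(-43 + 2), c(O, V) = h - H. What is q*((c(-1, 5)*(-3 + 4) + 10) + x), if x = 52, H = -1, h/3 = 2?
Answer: 138 - 69*I*√41/2 ≈ 138.0 - 220.91*I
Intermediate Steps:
h = 6 (h = 3*2 = 6)
c(O, V) = 7 (c(O, V) = 6 - 1*(-1) = 6 + 1 = 7)
q = 2 - I*√41/2 (q = 2 - √(-43 + 2)/2 = 2 - I*√41/2 ≈ 2.0 - 3.2016*I)
q*((c(-1, 5)*(-3 + 4) + 10) + x) = (2 - I*√41/2)*((7*(-3 + 4) + 10) + 52) = (2 - I*√41/2)*((7*1 + 10) + 52) = (2 - I*√41/2)*((7 + 10) + 52) = (2 - I*√41/2)*(17 + 52) = (2 - I*√41/2)*69 = 138 - 69*I*√41/2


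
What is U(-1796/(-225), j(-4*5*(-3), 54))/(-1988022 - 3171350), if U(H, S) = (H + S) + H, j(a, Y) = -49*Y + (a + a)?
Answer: 282379/580429350 ≈ 0.00048650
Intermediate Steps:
j(a, Y) = -49*Y + 2*a
U(H, S) = S + 2*H
U(-1796/(-225), j(-4*5*(-3), 54))/(-1988022 - 3171350) = ((-49*54 + 2*(-4*5*(-3))) + 2*(-1796/(-225)))/(-1988022 - 3171350) = ((-2646 + 2*(-20*(-3))) + 2*(-1796*(-1/225)))/(-5159372) = ((-2646 + 2*60) + 2*(1796/225))*(-1/5159372) = ((-2646 + 120) + 3592/225)*(-1/5159372) = (-2526 + 3592/225)*(-1/5159372) = -564758/225*(-1/5159372) = 282379/580429350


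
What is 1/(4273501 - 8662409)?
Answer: -1/4388908 ≈ -2.2785e-7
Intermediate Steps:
1/(4273501 - 8662409) = 1/(-4388908) = -1/4388908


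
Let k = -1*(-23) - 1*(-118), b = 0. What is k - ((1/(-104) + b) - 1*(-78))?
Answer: 6553/104 ≈ 63.010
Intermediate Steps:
k = 141 (k = 23 + 118 = 141)
k - ((1/(-104) + b) - 1*(-78)) = 141 - ((1/(-104) + 0) - 1*(-78)) = 141 - ((-1/104 + 0) + 78) = 141 - (-1/104 + 78) = 141 - 1*8111/104 = 141 - 8111/104 = 6553/104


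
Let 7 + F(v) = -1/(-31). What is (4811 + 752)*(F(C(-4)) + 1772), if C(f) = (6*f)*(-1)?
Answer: 304385108/31 ≈ 9.8189e+6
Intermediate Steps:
C(f) = -6*f
F(v) = -216/31 (F(v) = -7 - 1/(-31) = -7 - 1*(-1/31) = -7 + 1/31 = -216/31)
(4811 + 752)*(F(C(-4)) + 1772) = (4811 + 752)*(-216/31 + 1772) = 5563*(54716/31) = 304385108/31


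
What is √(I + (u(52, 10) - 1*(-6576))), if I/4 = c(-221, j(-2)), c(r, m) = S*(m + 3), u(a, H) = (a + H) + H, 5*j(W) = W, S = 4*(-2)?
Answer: 2*√41030/5 ≈ 81.023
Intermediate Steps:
S = -8
j(W) = W/5
u(a, H) = a + 2*H (u(a, H) = (H + a) + H = a + 2*H)
c(r, m) = -24 - 8*m (c(r, m) = -8*(m + 3) = -8*(3 + m) = -24 - 8*m)
I = -416/5 (I = 4*(-24 - 8*(-2)/5) = 4*(-24 - 8*(-⅖)) = 4*(-24 + 16/5) = 4*(-104/5) = -416/5 ≈ -83.200)
√(I + (u(52, 10) - 1*(-6576))) = √(-416/5 + ((52 + 2*10) - 1*(-6576))) = √(-416/5 + ((52 + 20) + 6576)) = √(-416/5 + (72 + 6576)) = √(-416/5 + 6648) = √(32824/5) = 2*√41030/5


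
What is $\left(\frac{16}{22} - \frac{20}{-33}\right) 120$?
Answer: $160$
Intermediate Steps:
$\left(\frac{16}{22} - \frac{20}{-33}\right) 120 = \left(16 \cdot \frac{1}{22} - - \frac{20}{33}\right) 120 = \left(\frac{8}{11} + \frac{20}{33}\right) 120 = \frac{4}{3} \cdot 120 = 160$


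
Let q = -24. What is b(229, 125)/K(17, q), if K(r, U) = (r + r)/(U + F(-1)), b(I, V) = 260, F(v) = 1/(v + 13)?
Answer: -18655/102 ≈ -182.89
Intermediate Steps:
F(v) = 1/(13 + v)
K(r, U) = 2*r/(1/12 + U) (K(r, U) = (r + r)/(U + 1/(13 - 1)) = (2*r)/(U + 1/12) = (2*r)/(1/12 + U) = 2*r/(1/12 + U))
b(229, 125)/K(17, q) = 260/((24*17/(1 + 12*(-24)))) = 260/((24*17/(1 - 288))) = 260/((24*17/(-287))) = 260/((24*17*(-1/287))) = 260/(-408/287) = 260*(-287/408) = -18655/102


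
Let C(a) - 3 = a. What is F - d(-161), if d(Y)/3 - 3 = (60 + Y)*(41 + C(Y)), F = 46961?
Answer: 11501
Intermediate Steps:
C(a) = 3 + a
d(Y) = 9 + 3*(44 + Y)*(60 + Y) (d(Y) = 9 + 3*((60 + Y)*(41 + (3 + Y))) = 9 + 3*((60 + Y)*(44 + Y)) = 9 + 3*((44 + Y)*(60 + Y)) = 9 + 3*(44 + Y)*(60 + Y))
F - d(-161) = 46961 - (7929 + 3*(-161)² + 312*(-161)) = 46961 - (7929 + 3*25921 - 50232) = 46961 - (7929 + 77763 - 50232) = 46961 - 1*35460 = 46961 - 35460 = 11501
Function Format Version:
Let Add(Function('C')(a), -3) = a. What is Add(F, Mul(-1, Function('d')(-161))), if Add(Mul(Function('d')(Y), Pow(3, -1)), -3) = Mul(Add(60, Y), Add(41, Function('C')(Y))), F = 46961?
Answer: 11501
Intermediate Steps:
Function('C')(a) = Add(3, a)
Function('d')(Y) = Add(9, Mul(3, Add(44, Y), Add(60, Y))) (Function('d')(Y) = Add(9, Mul(3, Mul(Add(60, Y), Add(41, Add(3, Y))))) = Add(9, Mul(3, Mul(Add(60, Y), Add(44, Y)))) = Add(9, Mul(3, Mul(Add(44, Y), Add(60, Y)))) = Add(9, Mul(3, Add(44, Y), Add(60, Y))))
Add(F, Mul(-1, Function('d')(-161))) = Add(46961, Mul(-1, Add(7929, Mul(3, Pow(-161, 2)), Mul(312, -161)))) = Add(46961, Mul(-1, Add(7929, Mul(3, 25921), -50232))) = Add(46961, Mul(-1, Add(7929, 77763, -50232))) = Add(46961, Mul(-1, 35460)) = Add(46961, -35460) = 11501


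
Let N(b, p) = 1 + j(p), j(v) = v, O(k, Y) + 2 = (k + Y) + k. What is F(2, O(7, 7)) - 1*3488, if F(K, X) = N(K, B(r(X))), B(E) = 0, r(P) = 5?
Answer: -3487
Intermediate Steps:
O(k, Y) = -2 + Y + 2*k (O(k, Y) = -2 + ((k + Y) + k) = -2 + ((Y + k) + k) = -2 + (Y + 2*k) = -2 + Y + 2*k)
N(b, p) = 1 + p
F(K, X) = 1 (F(K, X) = 1 + 0 = 1)
F(2, O(7, 7)) - 1*3488 = 1 - 1*3488 = 1 - 3488 = -3487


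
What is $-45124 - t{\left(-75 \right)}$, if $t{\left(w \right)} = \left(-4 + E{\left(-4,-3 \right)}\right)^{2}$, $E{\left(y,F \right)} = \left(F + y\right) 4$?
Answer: $-46148$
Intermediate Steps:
$E{\left(y,F \right)} = 4 F + 4 y$
$t{\left(w \right)} = 1024$ ($t{\left(w \right)} = \left(-4 + \left(4 \left(-3\right) + 4 \left(-4\right)\right)\right)^{2} = \left(-4 - 28\right)^{2} = \left(-32\right)^{2} = 1024$)
$-45124 - t{\left(-75 \right)} = -45124 - 1024 = -46148$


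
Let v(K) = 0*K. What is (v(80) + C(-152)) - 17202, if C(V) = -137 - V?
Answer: -17187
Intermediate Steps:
v(K) = 0
(v(80) + C(-152)) - 17202 = (0 + (-137 - 1*(-152))) - 17202 = (0 + (-137 + 152)) - 17202 = (0 + 15) - 17202 = 15 - 17202 = -17187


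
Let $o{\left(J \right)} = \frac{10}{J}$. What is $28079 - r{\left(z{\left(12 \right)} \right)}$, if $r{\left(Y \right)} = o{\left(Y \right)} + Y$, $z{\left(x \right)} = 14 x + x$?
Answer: $\frac{502181}{18} \approx 27899.0$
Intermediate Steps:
$z{\left(x \right)} = 15 x$
$r{\left(Y \right)} = Y + \frac{10}{Y}$ ($r{\left(Y \right)} = \frac{10}{Y} + Y = Y + \frac{10}{Y}$)
$28079 - r{\left(z{\left(12 \right)} \right)} = 28079 - \left(15 \cdot 12 + \frac{10}{15 \cdot 12}\right) = 28079 - \left(180 + \frac{10}{180}\right) = 28079 - \left(180 + 10 \cdot \frac{1}{180}\right) = 28079 - \left(180 + \frac{1}{18}\right) = 28079 - \frac{3241}{18} = \frac{502181}{18}$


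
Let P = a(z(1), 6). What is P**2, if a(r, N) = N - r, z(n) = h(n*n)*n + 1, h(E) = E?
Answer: 16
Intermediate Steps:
z(n) = 1 + n**3 (z(n) = (n*n)*n + 1 = n**2*n + 1 = n**3 + 1 = 1 + n**3)
P = 4 (P = 6 - (1 + 1**3) = 6 - (1 + 1) = 6 - 1*2 = 6 - 2 = 4)
P**2 = 4**2 = 16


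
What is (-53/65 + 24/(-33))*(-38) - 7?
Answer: 36909/715 ≈ 51.621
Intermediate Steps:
(-53/65 + 24/(-33))*(-38) - 7 = (-53*1/65 + 24*(-1/33))*(-38) - 7 = (-53/65 - 8/11)*(-38) - 7 = -1103/715*(-38) - 7 = 41914/715 - 7 = 36909/715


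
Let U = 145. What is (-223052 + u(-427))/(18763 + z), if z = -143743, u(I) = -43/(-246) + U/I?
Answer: 23429845493/13128149160 ≈ 1.7847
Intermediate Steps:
u(I) = 43/246 + 145/I (u(I) = -43/(-246) + 145/I = -43*(-1/246) + 145/I = 43/246 + 145/I)
(-223052 + u(-427))/(18763 + z) = (-223052 + (43/246 + 145/(-427)))/(18763 - 143743) = (-223052 + (43/246 + 145*(-1/427)))/(-124980) = (-223052 + (43/246 - 145/427))*(-1/124980) = (-223052 - 17309/105042)*(-1/124980) = -23429845493/105042*(-1/124980) = 23429845493/13128149160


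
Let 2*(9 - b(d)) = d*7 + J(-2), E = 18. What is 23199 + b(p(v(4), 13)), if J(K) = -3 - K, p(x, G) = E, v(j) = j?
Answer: 46291/2 ≈ 23146.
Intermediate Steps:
p(x, G) = 18
b(d) = 19/2 - 7*d/2 (b(d) = 9 - (d*7 + (-3 - 1*(-2)))/2 = 9 - (7*d + (-3 + 2))/2 = 9 - (7*d - 1)/2 = 9 - (-1 + 7*d)/2 = 9 + (1/2 - 7*d/2) = 19/2 - 7*d/2)
23199 + b(p(v(4), 13)) = 23199 + (19/2 - 7/2*18) = 23199 + (19/2 - 63) = 23199 - 107/2 = 46291/2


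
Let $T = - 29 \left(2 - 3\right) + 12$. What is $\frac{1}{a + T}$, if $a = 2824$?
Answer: $\frac{1}{2865} \approx 0.00034904$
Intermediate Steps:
$T = 41$ ($T = - 29 \left(2 - 3\right) + 12 = \left(-29\right) \left(-1\right) + 12 = 29 + 12 = 41$)
$\frac{1}{a + T} = \frac{1}{2824 + 41} = \frac{1}{2865}$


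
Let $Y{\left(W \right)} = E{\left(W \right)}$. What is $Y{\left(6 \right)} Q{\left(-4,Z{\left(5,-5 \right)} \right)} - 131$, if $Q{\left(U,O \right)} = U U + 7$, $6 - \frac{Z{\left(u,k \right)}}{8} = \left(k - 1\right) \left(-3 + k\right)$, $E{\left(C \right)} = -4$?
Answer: $-223$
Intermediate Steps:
$Y{\left(W \right)} = -4$
$Z{\left(u,k \right)} = 48 - 8 \left(-1 + k\right) \left(-3 + k\right)$ ($Z{\left(u,k \right)} = 48 - 8 \left(k - 1\right) \left(-3 + k\right) = 48 - 8 \left(-1 + k\right) \left(-3 + k\right)$)
$Q{\left(U,O \right)} = 7 + U^{2}$ ($Q{\left(U,O \right)} = U^{2} + 7 = 7 + U^{2}$)
$Y{\left(6 \right)} Q{\left(-4,Z{\left(5,-5 \right)} \right)} - 131 = - 4 \left(7 + \left(-4\right)^{2}\right) - 131 = - 4 \left(7 + 16\right) - 131 = \left(-4\right) 23 - 131 = -92 - 131 = -223$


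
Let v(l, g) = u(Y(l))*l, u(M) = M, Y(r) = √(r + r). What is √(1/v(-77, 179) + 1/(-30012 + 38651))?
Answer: √(204882524 + 149264642*I*√154)/1330406 ≈ 0.024173 + 0.021647*I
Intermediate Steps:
Y(r) = √2*√r (Y(r) = √(2*r) = √2*√r)
v(l, g) = √2*l^(3/2) (v(l, g) = (√2*√l)*l = √2*l^(3/2))
√(1/v(-77, 179) + 1/(-30012 + 38651)) = √(1/(√2*(-77)^(3/2)) + 1/(-30012 + 38651)) = √(1/(√2*(-77*I*√77)) + 1/8639) = √(1/(-77*I*√154) + 1/8639) = √(I*√154/11858 + 1/8639) = √(1/8639 + I*√154/11858)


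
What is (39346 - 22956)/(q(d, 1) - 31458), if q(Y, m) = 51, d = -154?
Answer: -16390/31407 ≈ -0.52186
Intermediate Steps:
(39346 - 22956)/(q(d, 1) - 31458) = (39346 - 22956)/(51 - 31458) = 16390/(-31407) = 16390*(-1/31407) = -16390/31407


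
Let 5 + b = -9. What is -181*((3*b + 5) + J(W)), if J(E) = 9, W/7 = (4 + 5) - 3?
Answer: 5068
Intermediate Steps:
W = 42 (W = 7*((4 + 5) - 3) = 7*(9 - 3) = 7*6 = 42)
b = -14 (b = -5 - 9 = -14)
-181*((3*b + 5) + J(W)) = -181*((3*(-14) + 5) + 9) = -181*((-42 + 5) + 9) = -181*(-37 + 9) = -181*(-28) = 5068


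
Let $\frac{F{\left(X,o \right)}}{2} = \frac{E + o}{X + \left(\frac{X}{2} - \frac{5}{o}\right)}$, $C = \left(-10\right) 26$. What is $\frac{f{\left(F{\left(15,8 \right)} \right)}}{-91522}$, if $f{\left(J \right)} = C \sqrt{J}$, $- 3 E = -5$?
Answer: $\frac{104 \sqrt{609}}{960981} \approx 0.0026707$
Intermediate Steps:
$E = \frac{5}{3}$ ($E = \left(- \frac{1}{3}\right) \left(-5\right) = \frac{5}{3} \approx 1.6667$)
$C = -260$
$F{\left(X,o \right)} = \frac{2 \left(\frac{5}{3} + o\right)}{- \frac{5}{o} + \frac{3 X}{2}}$ ($F{\left(X,o \right)} = 2 \frac{\frac{5}{3} + o}{X + \left(\frac{X}{2} - \frac{5}{o}\right)} = 2 \frac{\frac{5}{3} + o}{- \frac{5}{o} + \frac{3 X}{2}} = \frac{2 \left(\frac{5}{3} + o\right)}{- \frac{5}{o} + \frac{3 X}{2}}$)
$f{\left(J \right)} = - 260 \sqrt{J}$
$\frac{f{\left(F{\left(15,8 \right)} \right)}}{-91522} = \frac{\left(-260\right) \sqrt{\frac{4}{3} \cdot 8 \frac{1}{-10 + 3 \cdot 15 \cdot 8} \left(5 + 3 \cdot 8\right)}}{-91522} = - 260 \sqrt{\frac{4}{3} \cdot 8 \frac{1}{-10 + 360} \left(5 + 24\right)} \left(- \frac{1}{91522}\right) = - 260 \sqrt{\frac{4}{3} \cdot 8 \cdot \frac{1}{350} \cdot 29} \left(- \frac{1}{91522}\right) = - 260 \sqrt{\frac{464}{525}} \left(- \frac{1}{91522}\right) = - 260 \frac{4 \sqrt{609}}{105} \left(- \frac{1}{91522}\right) = - \frac{208 \sqrt{609}}{21} \left(- \frac{1}{91522}\right) = \frac{104 \sqrt{609}}{960981}$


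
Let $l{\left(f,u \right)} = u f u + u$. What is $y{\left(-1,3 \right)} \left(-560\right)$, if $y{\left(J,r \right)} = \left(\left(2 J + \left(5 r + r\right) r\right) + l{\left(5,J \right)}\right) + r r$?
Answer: $-36400$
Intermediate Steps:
$l{\left(f,u \right)} = u + f u^{2}$ ($l{\left(f,u \right)} = f u u + u = f u^{2} + u = u + f u^{2}$)
$y{\left(J,r \right)} = 2 J + 7 r^{2} + J \left(1 + 5 J\right)$ ($y{\left(J,r \right)} = \left(\left(2 J + \left(5 r + r\right) r\right) + J \left(1 + 5 J\right)\right) + r r = \left(\left(2 J + 6 r r\right) + J \left(1 + 5 J\right)\right) + r^{2} = \left(\left(2 J + 6 r^{2}\right) + J \left(1 + 5 J\right)\right) + r^{2} = \left(2 J + 6 r^{2} + J \left(1 + 5 J\right)\right) + r^{2} = 2 J + 7 r^{2} + J \left(1 + 5 J\right)$)
$y{\left(-1,3 \right)} \left(-560\right) = \left(3 \left(-1\right) + 5 \left(-1\right)^{2} + 7 \cdot 3^{2}\right) \left(-560\right) = \left(-3 + 5 \cdot 1 + 7 \cdot 9\right) \left(-560\right) = \left(-3 + 5 + 63\right) \left(-560\right) = 65 \left(-560\right) = -36400$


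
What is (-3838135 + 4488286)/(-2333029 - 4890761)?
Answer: -216717/2407930 ≈ -0.090001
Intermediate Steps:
(-3838135 + 4488286)/(-2333029 - 4890761) = 650151/(-7223790) = 650151*(-1/7223790) = -216717/2407930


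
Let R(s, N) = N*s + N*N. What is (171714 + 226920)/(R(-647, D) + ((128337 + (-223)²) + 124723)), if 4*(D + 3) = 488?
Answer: 398634/239957 ≈ 1.6613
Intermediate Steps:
D = 119 (D = -3 + (¼)*488 = -3 + 122 = 119)
R(s, N) = N² + N*s (R(s, N) = N*s + N² = N² + N*s)
(171714 + 226920)/(R(-647, D) + ((128337 + (-223)²) + 124723)) = (171714 + 226920)/(119*(119 - 647) + ((128337 + (-223)²) + 124723)) = 398634/(119*(-528) + ((128337 + 49729) + 124723)) = 398634/(-62832 + (178066 + 124723)) = 398634/(-62832 + 302789) = 398634/239957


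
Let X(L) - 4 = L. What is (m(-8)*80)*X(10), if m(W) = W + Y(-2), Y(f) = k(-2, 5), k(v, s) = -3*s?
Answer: -25760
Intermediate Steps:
X(L) = 4 + L
Y(f) = -15 (Y(f) = -3*5 = -15)
m(W) = -15 + W (m(W) = W - 15 = -15 + W)
(m(-8)*80)*X(10) = ((-15 - 8)*80)*(4 + 10) = -23*80*14 = -1840*14 = -25760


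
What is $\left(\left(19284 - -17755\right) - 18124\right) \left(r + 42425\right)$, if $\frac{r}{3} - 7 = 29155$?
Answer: $2457266565$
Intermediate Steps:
$r = 87486$ ($r = 21 + 3 \cdot 29155 = 21 + 87465 = 87486$)
$\left(\left(19284 - -17755\right) - 18124\right) \left(r + 42425\right) = \left(\left(19284 - -17755\right) - 18124\right) \left(87486 + 42425\right) = \left(\left(19284 + 17755\right) - 18124\right) 129911 = \left(37039 - 18124\right) 129911 = 18915 \cdot 129911 = 2457266565$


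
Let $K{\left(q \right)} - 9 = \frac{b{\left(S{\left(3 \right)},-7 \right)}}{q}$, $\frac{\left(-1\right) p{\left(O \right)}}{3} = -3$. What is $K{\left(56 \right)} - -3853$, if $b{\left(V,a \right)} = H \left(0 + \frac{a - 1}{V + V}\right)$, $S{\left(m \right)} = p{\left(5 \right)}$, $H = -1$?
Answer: $\frac{486613}{126} \approx 3862.0$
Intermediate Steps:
$p{\left(O \right)} = 9$ ($p{\left(O \right)} = \left(-3\right) \left(-3\right) = 9$)
$S{\left(m \right)} = 9$
$b{\left(V,a \right)} = - \frac{-1 + a}{2 V}$ ($b{\left(V,a \right)} = - (0 + \frac{a - 1}{V + V}) = - (0 + \frac{-1 + a}{2 V}) = - \frac{-1 + a}{2 V}$)
$K{\left(q \right)} = 9 + \frac{4}{9 q}$ ($K{\left(q \right)} = 9 + \frac{\frac{1}{2} \cdot \frac{1}{9} \left(1 - -7\right)}{q} = 9 + \frac{\frac{1}{2} \cdot \frac{1}{9} \left(1 + 7\right)}{q} = 9 + \frac{\frac{1}{2} \cdot \frac{1}{9} \cdot 8}{q} = 9 + \frac{4}{9 q}$)
$K{\left(56 \right)} - -3853 = \left(9 + \frac{4}{9 \cdot 56}\right) - -3853 = \left(9 + \frac{4}{9} \cdot \frac{1}{56}\right) + 3853 = \left(9 + \frac{1}{126}\right) + 3853 = \frac{1135}{126} + 3853 = \frac{486613}{126}$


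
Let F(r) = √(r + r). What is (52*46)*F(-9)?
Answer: 7176*I*√2 ≈ 10148.0*I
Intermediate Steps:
F(r) = √2*√r (F(r) = √(2*r) = √2*√r)
(52*46)*F(-9) = (52*46)*(√2*√(-9)) = 2392*(√2*(3*I)) = 2392*(3*I*√2) = 7176*I*√2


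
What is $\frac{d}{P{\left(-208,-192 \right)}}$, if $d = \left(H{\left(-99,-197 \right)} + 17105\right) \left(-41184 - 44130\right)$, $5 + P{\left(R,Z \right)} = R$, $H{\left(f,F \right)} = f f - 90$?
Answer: $\frac{762593408}{71} \approx 1.0741 \cdot 10^{7}$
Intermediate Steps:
$H{\left(f,F \right)} = -90 + f^{2}$ ($H{\left(f,F \right)} = f^{2} - 90 = -90 + f^{2}$)
$P{\left(R,Z \right)} = -5 + R$
$d = -2287780224$ ($d = \left(\left(-90 + \left(-99\right)^{2}\right) + 17105\right) \left(-41184 - 44130\right) = \left(\left(-90 + 9801\right) + 17105\right) \left(-85314\right) = \left(9711 + 17105\right) \left(-85314\right) = 26816 \left(-85314\right) = -2287780224$)
$\frac{d}{P{\left(-208,-192 \right)}} = - \frac{2287780224}{-5 - 208} = - \frac{2287780224}{-213} = \left(-2287780224\right) \left(- \frac{1}{213}\right) = \frac{762593408}{71}$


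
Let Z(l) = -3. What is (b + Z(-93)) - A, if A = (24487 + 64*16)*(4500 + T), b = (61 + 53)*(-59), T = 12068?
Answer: -422672977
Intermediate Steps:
b = -6726 (b = 114*(-59) = -6726)
A = 422666248 (A = (24487 + 64*16)*(4500 + 12068) = (24487 + 1024)*16568 = 25511*16568 = 422666248)
(b + Z(-93)) - A = (-6726 - 3) - 1*422666248 = -6729 - 422666248 = -422672977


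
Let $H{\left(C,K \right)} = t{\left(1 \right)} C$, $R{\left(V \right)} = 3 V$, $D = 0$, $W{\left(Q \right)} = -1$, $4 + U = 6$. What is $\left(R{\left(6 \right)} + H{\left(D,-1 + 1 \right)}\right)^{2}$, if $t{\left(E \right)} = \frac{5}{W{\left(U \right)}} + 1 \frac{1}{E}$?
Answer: $324$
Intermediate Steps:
$U = 2$ ($U = -4 + 6 = 2$)
$t{\left(E \right)} = -5 + \frac{1}{E}$ ($t{\left(E \right)} = \frac{5}{-1} + 1 \frac{1}{E} = 5 \left(-1\right) + \frac{1}{E} = -5 + \frac{1}{E}$)
$H{\left(C,K \right)} = - 4 C$ ($H{\left(C,K \right)} = \left(-5 + 1^{-1}\right) C = \left(-5 + 1\right) C = - 4 C$)
$\left(R{\left(6 \right)} + H{\left(D,-1 + 1 \right)}\right)^{2} = \left(3 \cdot 6 - 0\right)^{2} = \left(18 + 0\right)^{2} = 18^{2} = 324$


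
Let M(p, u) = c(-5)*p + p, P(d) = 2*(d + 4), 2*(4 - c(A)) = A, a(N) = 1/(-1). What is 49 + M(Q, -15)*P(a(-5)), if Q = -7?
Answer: -266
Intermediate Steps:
a(N) = -1
c(A) = 4 - A/2
P(d) = 8 + 2*d (P(d) = 2*(4 + d) = 8 + 2*d)
M(p, u) = 15*p/2 (M(p, u) = (4 - 1/2*(-5))*p + p = (4 + 5/2)*p + p = 13*p/2 + p = 15*p/2)
49 + M(Q, -15)*P(a(-5)) = 49 + ((15/2)*(-7))*(8 + 2*(-1)) = 49 - 105*(8 - 2)/2 = 49 - 105/2*6 = 49 - 315 = -266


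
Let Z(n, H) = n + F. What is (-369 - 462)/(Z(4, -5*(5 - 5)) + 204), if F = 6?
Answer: -831/214 ≈ -3.8832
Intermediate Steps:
Z(n, H) = 6 + n (Z(n, H) = n + 6 = 6 + n)
(-369 - 462)/(Z(4, -5*(5 - 5)) + 204) = (-369 - 462)/((6 + 4) + 204) = -831/(10 + 204) = -831/214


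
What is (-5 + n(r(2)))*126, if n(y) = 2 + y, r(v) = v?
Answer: -126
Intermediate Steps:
(-5 + n(r(2)))*126 = (-5 + (2 + 2))*126 = (-5 + 4)*126 = -1*126 = -126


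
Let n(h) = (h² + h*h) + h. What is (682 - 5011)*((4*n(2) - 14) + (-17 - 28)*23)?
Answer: 4367961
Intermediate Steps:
n(h) = h + 2*h² (n(h) = (h² + h²) + h = 2*h² + h = h + 2*h²)
(682 - 5011)*((4*n(2) - 14) + (-17 - 28)*23) = (682 - 5011)*((4*(2*(1 + 2*2)) - 14) + (-17 - 28)*23) = -4329*((4*(2*(1 + 4)) - 14) - 45*23) = -4329*((4*(2*5) - 14) - 1035) = -4329*((4*10 - 14) - 1035) = -4329*((40 - 14) - 1035) = -4329*(26 - 1035) = -4329*(-1009) = 4367961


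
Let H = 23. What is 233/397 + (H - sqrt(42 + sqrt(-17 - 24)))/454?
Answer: 114913/180238 - sqrt(42 + I*sqrt(41))/454 ≈ 0.62325 - 0.001085*I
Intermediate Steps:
233/397 + (H - sqrt(42 + sqrt(-17 - 24)))/454 = 233/397 + (23 - sqrt(42 + sqrt(-17 - 24)))/454 = 233*(1/397) + (23 - sqrt(42 + sqrt(-41)))*(1/454) = 233/397 + (23 - sqrt(42 + I*sqrt(41)))*(1/454) = 233/397 + (23/454 - sqrt(42 + I*sqrt(41))/454) = 114913/180238 - sqrt(42 + I*sqrt(41))/454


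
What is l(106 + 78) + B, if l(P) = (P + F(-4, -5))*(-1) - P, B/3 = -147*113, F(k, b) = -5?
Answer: -50196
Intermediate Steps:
B = -49833 (B = 3*(-147*113) = 3*(-16611) = -49833)
l(P) = 5 - 2*P (l(P) = (P - 5)*(-1) - P = (-5 + P)*(-1) - P = (5 - P) - P = 5 - 2*P)
l(106 + 78) + B = (5 - 2*(106 + 78)) - 49833 = (5 - 2*184) - 49833 = (5 - 368) - 49833 = -363 - 49833 = -50196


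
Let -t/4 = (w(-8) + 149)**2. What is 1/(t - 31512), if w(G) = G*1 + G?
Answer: -1/102268 ≈ -9.7782e-6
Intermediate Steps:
w(G) = 2*G (w(G) = G + G = 2*G)
t = -70756 (t = -4*(2*(-8) + 149)**2 = -4*(-16 + 149)**2 = -4*133**2 = -4*17689 = -70756)
1/(t - 31512) = 1/(-70756 - 31512) = 1/(-102268) = -1/102268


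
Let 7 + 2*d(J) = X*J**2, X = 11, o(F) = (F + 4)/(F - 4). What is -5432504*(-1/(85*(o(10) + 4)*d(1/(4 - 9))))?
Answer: -40743780/13243 ≈ -3076.6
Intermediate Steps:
o(F) = (4 + F)/(-4 + F)
d(J) = -7/2 + 11*J**2/2 (d(J) = -7/2 + (11*J**2)/2 = -7/2 + 11*J**2/2)
-5432504*(-1/(85*(o(10) + 4)*d(1/(4 - 9)))) = -5432504*(-1/(85*(-7/2 + 11*(1/(4 - 9))**2/2)*((4 + 10)/(-4 + 10) + 4))) = -5432504*(-1/(85*(-7/2 + 11*(1/(-5))**2/2)*(14/6 + 4))) = -5432504*(-1/(85*(-7/2 + 11*(-1/5)**2/2)*((1/6)*14 + 4))) = -5432504*(-1/(85*(-7/2 + (11/2)*(1/25))*(7/3 + 4))) = -5432504*(-3/(1615*(-7/2 + 11/50))) = -5432504/(((19/3)*(-82/25))*(-85)) = -5432504/((-1558/75*(-85))) = -5432504/26486/15 = -5432504*15/26486 = -40743780/13243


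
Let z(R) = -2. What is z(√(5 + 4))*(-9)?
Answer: 18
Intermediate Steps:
z(√(5 + 4))*(-9) = -2*(-9) = 18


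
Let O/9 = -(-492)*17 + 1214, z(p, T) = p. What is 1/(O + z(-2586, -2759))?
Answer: 1/83616 ≈ 1.1959e-5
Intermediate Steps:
O = 86202 (O = 9*(-(-492)*17 + 1214) = 9*(-492*(-17) + 1214) = 9*(8364 + 1214) = 9*9578 = 86202)
1/(O + z(-2586, -2759)) = 1/(86202 - 2586) = 1/83616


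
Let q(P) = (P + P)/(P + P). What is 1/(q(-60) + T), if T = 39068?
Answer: 1/39069 ≈ 2.5596e-5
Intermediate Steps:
q(P) = 1 (q(P) = (2*P)/((2*P)) = (2*P)*(1/(2*P)) = 1)
1/(q(-60) + T) = 1/(1 + 39068) = 1/39069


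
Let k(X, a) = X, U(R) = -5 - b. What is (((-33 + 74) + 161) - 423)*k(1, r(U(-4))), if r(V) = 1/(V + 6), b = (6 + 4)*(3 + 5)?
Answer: -221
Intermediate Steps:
b = 80 (b = 10*8 = 80)
U(R) = -85 (U(R) = -5 - 1*80 = -5 - 80 = -85)
r(V) = 1/(6 + V)
(((-33 + 74) + 161) - 423)*k(1, r(U(-4))) = (((-33 + 74) + 161) - 423)*1 = ((41 + 161) - 423)*1 = (202 - 423)*1 = -221*1 = -221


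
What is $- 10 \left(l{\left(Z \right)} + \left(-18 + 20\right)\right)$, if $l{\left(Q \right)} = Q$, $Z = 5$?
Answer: $-70$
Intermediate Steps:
$- 10 \left(l{\left(Z \right)} + \left(-18 + 20\right)\right) = - 10 \left(5 + \left(-18 + 20\right)\right) = - 10 \left(5 + 2\right) = \left(-10\right) 7 = -70$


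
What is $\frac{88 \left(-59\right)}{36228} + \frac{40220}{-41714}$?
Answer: $- \frac{209208656}{188901849} \approx -1.1075$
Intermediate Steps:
$\frac{88 \left(-59\right)}{36228} + \frac{40220}{-41714} = \left(-5192\right) \frac{1}{36228} + 40220 \left(- \frac{1}{41714}\right) = - \frac{1298}{9057} - \frac{20110}{20857} = - \frac{209208656}{188901849}$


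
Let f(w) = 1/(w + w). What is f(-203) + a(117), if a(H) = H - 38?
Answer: 32073/406 ≈ 78.998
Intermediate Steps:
a(H) = -38 + H
f(w) = 1/(2*w)
f(-203) + a(117) = (½)/(-203) + (-38 + 117) = (½)*(-1/203) + 79 = -1/406 + 79 = 32073/406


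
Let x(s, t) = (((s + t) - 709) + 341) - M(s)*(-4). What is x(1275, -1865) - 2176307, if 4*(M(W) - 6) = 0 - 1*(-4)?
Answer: -2177237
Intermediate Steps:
M(W) = 7 (M(W) = 6 + (0 - 1*(-4))/4 = 6 + (0 + 4)/4 = 6 + (¼)*4 = 6 + 1 = 7)
x(s, t) = -340 + s + t (x(s, t) = (((s + t) - 709) + 341) - 1*7*(-4) = ((-709 + s + t) + 341) - 7*(-4) = (-368 + s + t) + 28 = -340 + s + t)
x(1275, -1865) - 2176307 = (-340 + 1275 - 1865) - 2176307 = -930 - 2176307 = -2177237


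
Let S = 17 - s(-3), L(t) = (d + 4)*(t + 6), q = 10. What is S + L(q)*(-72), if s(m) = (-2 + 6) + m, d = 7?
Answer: -12656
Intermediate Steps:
s(m) = 4 + m
L(t) = 66 + 11*t (L(t) = (7 + 4)*(t + 6) = 11*(6 + t) = 66 + 11*t)
S = 16 (S = 17 - (4 - 3) = 17 - 1*1 = 17 - 1 = 16)
S + L(q)*(-72) = 16 + (66 + 11*10)*(-72) = 16 + (66 + 110)*(-72) = 16 + 176*(-72) = 16 - 12672 = -12656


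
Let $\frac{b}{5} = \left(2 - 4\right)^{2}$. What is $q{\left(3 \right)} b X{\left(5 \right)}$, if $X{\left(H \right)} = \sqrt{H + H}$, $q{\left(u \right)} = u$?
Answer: $60 \sqrt{10} \approx 189.74$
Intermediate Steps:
$X{\left(H \right)} = \sqrt{2} \sqrt{H}$ ($X{\left(H \right)} = \sqrt{2 H} = \sqrt{2} \sqrt{H}$)
$b = 20$ ($b = 5 \left(2 - 4\right)^{2} = 5 \left(-2\right)^{2} = 5 \cdot 4 = 20$)
$q{\left(3 \right)} b X{\left(5 \right)} = 3 \cdot 20 \sqrt{2} \sqrt{5} = 60 \sqrt{10}$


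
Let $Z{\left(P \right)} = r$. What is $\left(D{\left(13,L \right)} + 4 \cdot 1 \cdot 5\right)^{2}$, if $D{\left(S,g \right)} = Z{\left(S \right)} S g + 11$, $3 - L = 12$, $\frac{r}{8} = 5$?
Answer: $21613201$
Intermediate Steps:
$r = 40$ ($r = 8 \cdot 5 = 40$)
$L = -9$ ($L = 3 - 12 = -9$)
$Z{\left(P \right)} = 40$
$D{\left(S,g \right)} = 11 + 40 S g$ ($D{\left(S,g \right)} = 40 S g + 11 = 11 + 40 S g$)
$\left(D{\left(13,L \right)} + 4 \cdot 1 \cdot 5\right)^{2} = \left(\left(11 + 40 \cdot 13 \left(-9\right)\right) + 4 \cdot 1 \cdot 5\right)^{2} = \left(\left(11 - 4680\right) + 4 \cdot 5\right)^{2} = \left(-4669 + 20\right)^{2} = \left(-4649\right)^{2} = 21613201$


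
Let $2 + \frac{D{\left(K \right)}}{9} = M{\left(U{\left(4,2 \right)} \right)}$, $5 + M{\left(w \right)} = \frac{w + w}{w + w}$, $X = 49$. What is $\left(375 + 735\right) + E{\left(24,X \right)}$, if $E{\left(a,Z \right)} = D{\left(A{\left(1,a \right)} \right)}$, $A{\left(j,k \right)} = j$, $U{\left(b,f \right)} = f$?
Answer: $1056$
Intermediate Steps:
$M{\left(w \right)} = -4$ ($M{\left(w \right)} = -5 + \frac{w + w}{w + w} = -5 + \frac{2 w}{2 w} = -5 + 2 w \frac{1}{2 w} = -5 + 1 = -4$)
$D{\left(K \right)} = -54$ ($D{\left(K \right)} = -18 + 9 \left(-4\right) = -18 - 36 = -54$)
$E{\left(a,Z \right)} = -54$
$\left(375 + 735\right) + E{\left(24,X \right)} = \left(375 + 735\right) - 54 = 1110 - 54 = 1056$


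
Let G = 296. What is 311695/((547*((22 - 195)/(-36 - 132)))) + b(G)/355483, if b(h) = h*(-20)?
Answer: 18614221763560/33639711773 ≈ 553.34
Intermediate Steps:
b(h) = -20*h
311695/((547*((22 - 195)/(-36 - 132)))) + b(G)/355483 = 311695/((547*((22 - 195)/(-36 - 132)))) - 20*296/355483 = 311695/((547*(-173/(-168)))) - 5920*1/355483 = 311695/((547*(-173*(-1/168)))) - 5920/355483 = 311695/((547*(173/168))) - 5920/355483 = 311695/(94631/168) - 5920/355483 = 311695*(168/94631) - 5920/355483 = 52364760/94631 - 5920/355483 = 18614221763560/33639711773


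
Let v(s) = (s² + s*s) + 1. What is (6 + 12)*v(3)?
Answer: 342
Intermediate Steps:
v(s) = 1 + 2*s² (v(s) = (s² + s²) + 1 = 2*s² + 1 = 1 + 2*s²)
(6 + 12)*v(3) = (6 + 12)*(1 + 2*3²) = 18*(1 + 2*9) = 18*(1 + 18) = 18*19 = 342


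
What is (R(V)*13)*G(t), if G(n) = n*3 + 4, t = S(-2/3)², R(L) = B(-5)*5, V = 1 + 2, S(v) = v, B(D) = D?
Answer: -5200/3 ≈ -1733.3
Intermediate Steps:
V = 3
R(L) = -25 (R(L) = -5*5 = -25)
t = 4/9 (t = (-2/3)² = (-2*⅓)² = (-⅔)² = 4/9 ≈ 0.44444)
G(n) = 4 + 3*n (G(n) = 3*n + 4 = 4 + 3*n)
(R(V)*13)*G(t) = (-25*13)*(4 + 3*(4/9)) = -325*(4 + 4/3) = -325*16/3 = -5200/3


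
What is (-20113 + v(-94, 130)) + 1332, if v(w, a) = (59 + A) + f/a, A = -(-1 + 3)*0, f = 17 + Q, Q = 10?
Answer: -2433833/130 ≈ -18722.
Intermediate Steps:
f = 27 (f = 17 + 10 = 27)
A = 0 (A = -2*0 = -1*0 = 0)
v(w, a) = 59 + 27/a (v(w, a) = (59 + 0) + 27/a = 59 + 27/a)
(-20113 + v(-94, 130)) + 1332 = (-20113 + (59 + 27/130)) + 1332 = (-20113 + 7697/130) + 1332 = -2606993/130 + 1332 = -2433833/130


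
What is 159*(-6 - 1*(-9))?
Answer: 477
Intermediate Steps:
159*(-6 - 1*(-9)) = 159*(-6 + 9) = 159*3 = 477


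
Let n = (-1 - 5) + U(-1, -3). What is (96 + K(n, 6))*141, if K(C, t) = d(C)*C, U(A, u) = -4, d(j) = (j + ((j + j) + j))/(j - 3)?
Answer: 119568/13 ≈ 9197.5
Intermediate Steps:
d(j) = 4*j/(-3 + j) (d(j) = (j + (2*j + j))/(-3 + j) = (j + 3*j)/(-3 + j) = (4*j)/(-3 + j) = 4*j/(-3 + j))
n = -10 (n = (-1 - 5) - 4 = -6 - 4 = -10)
K(C, t) = 4*C²/(-3 + C) (K(C, t) = (4*C/(-3 + C))*C = 4*C²/(-3 + C))
(96 + K(n, 6))*141 = (96 + 4*(-10)²/(-3 - 10))*141 = (96 + 4*100/(-13))*141 = (96 + 4*100*(-1/13))*141 = (96 - 400/13)*141 = (848/13)*141 = 119568/13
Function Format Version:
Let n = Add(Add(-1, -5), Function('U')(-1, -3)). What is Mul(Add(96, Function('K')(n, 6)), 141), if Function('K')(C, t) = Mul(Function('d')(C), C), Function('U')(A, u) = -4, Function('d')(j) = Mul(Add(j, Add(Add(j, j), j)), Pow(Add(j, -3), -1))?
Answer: Rational(119568, 13) ≈ 9197.5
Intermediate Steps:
Function('d')(j) = Mul(4, j, Pow(Add(-3, j), -1)) (Function('d')(j) = Mul(Add(j, Add(Mul(2, j), j)), Pow(Add(-3, j), -1)) = Mul(Add(j, Mul(3, j)), Pow(Add(-3, j), -1)) = Mul(Mul(4, j), Pow(Add(-3, j), -1)) = Mul(4, j, Pow(Add(-3, j), -1)))
n = -10 (n = Add(Add(-1, -5), -4) = Add(-6, -4) = -10)
Function('K')(C, t) = Mul(4, Pow(C, 2), Pow(Add(-3, C), -1)) (Function('K')(C, t) = Mul(Mul(4, C, Pow(Add(-3, C), -1)), C) = Mul(4, Pow(C, 2), Pow(Add(-3, C), -1)))
Mul(Add(96, Function('K')(n, 6)), 141) = Mul(Add(96, Mul(4, Pow(-10, 2), Pow(Add(-3, -10), -1))), 141) = Mul(Add(96, Mul(4, 100, Pow(-13, -1))), 141) = Mul(Add(96, Mul(4, 100, Rational(-1, 13))), 141) = Mul(Add(96, Rational(-400, 13)), 141) = Mul(Rational(848, 13), 141) = Rational(119568, 13)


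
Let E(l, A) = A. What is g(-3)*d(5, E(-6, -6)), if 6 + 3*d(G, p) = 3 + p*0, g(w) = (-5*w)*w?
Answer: 45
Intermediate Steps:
g(w) = -5*w**2
d(G, p) = -1 (d(G, p) = -2 + (3 + p*0)/3 = -2 + (3 + 0)/3 = -2 + (1/3)*3 = -2 + 1 = -1)
g(-3)*d(5, E(-6, -6)) = -5*(-3)**2*(-1) = -5*9*(-1) = -45*(-1) = 45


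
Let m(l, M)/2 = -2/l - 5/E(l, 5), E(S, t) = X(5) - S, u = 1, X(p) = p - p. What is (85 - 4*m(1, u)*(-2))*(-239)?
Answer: -31787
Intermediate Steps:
X(p) = 0
E(S, t) = -S (E(S, t) = 0 - S = -S)
m(l, M) = 6/l (m(l, M) = 2*(-2/l - 5*(-1/l)) = 2*(-2/l - (-5)/l) = 2*(-2/l + 5/l) = 2*(3/l) = 6/l)
(85 - 4*m(1, u)*(-2))*(-239) = (85 - 4*(6/1)*(-2))*(-239) = (85 - 4*(6*1)*(-2))*(-239) = (85 - 4*6*(-2))*(-239) = (85 - 24*(-2))*(-239) = (85 - 1*(-48))*(-239) = (85 + 48)*(-239) = 133*(-239) = -31787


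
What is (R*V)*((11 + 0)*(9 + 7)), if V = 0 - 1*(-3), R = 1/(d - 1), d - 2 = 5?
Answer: 88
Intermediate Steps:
d = 7 (d = 2 + 5 = 7)
R = 1/6 (R = 1/(7 - 1) = 1/6 ≈ 0.16667)
V = 3 (V = 0 + 3 = 3)
(R*V)*((11 + 0)*(9 + 7)) = ((1/6)*3)*((11 + 0)*(9 + 7)) = (11*16)/2 = (1/2)*176 = 88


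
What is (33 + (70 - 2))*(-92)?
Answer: -9292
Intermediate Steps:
(33 + (70 - 2))*(-92) = (33 + 68)*(-92) = 101*(-92) = -9292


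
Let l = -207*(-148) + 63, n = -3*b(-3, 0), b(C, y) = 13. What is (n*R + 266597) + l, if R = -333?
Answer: 310283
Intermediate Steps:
n = -39 (n = -3*13 = -39)
l = 30699 (l = 30636 + 63 = 30699)
(n*R + 266597) + l = (-39*(-333) + 266597) + 30699 = (12987 + 266597) + 30699 = 279584 + 30699 = 310283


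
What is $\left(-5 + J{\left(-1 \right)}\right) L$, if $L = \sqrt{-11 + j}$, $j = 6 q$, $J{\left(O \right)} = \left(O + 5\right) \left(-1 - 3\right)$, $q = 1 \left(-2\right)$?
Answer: $- 21 i \sqrt{23} \approx - 100.71 i$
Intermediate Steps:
$q = -2$
$J{\left(O \right)} = -20 - 4 O$ ($J{\left(O \right)} = \left(5 + O\right) \left(-4\right) = -20 - 4 O$)
$j = -12$ ($j = 6 \left(-2\right) = -12$)
$L = i \sqrt{23}$ ($L = \sqrt{-11 - 12} = \sqrt{-23} = i \sqrt{23} \approx 4.7958 i$)
$\left(-5 + J{\left(-1 \right)}\right) L = \left(-5 - 16\right) i \sqrt{23} = - 21 i \sqrt{23}$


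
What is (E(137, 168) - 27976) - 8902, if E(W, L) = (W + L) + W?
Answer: -36436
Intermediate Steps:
E(W, L) = L + 2*W (E(W, L) = (L + W) + W = L + 2*W)
(E(137, 168) - 27976) - 8902 = ((168 + 2*137) - 27976) - 8902 = ((168 + 274) - 27976) - 8902 = (442 - 27976) - 8902 = -27534 - 8902 = -36436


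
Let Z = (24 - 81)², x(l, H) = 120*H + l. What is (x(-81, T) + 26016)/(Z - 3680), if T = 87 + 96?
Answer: -47895/431 ≈ -111.13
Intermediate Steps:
T = 183
x(l, H) = l + 120*H
Z = 3249 (Z = (-57)² = 3249)
(x(-81, T) + 26016)/(Z - 3680) = ((-81 + 120*183) + 26016)/(3249 - 3680) = ((-81 + 21960) + 26016)/(-431) = (21879 + 26016)*(-1/431) = 47895*(-1/431) = -47895/431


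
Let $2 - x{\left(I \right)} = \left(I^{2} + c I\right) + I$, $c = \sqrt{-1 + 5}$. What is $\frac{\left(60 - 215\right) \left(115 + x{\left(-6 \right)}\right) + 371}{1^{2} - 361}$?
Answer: $\frac{7487}{180} \approx 41.594$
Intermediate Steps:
$c = 2$ ($c = \sqrt{4} = 2$)
$x{\left(I \right)} = 2 - I^{2} - 3 I$ ($x{\left(I \right)} = 2 - \left(\left(I^{2} + 2 I\right) + I\right) = 2 - \left(I^{2} + 3 I\right) = 2 - I^{2} - 3 I$)
$\frac{\left(60 - 215\right) \left(115 + x{\left(-6 \right)}\right) + 371}{1^{2} - 361} = \frac{\left(60 - 215\right) \left(115 - 16\right) + 371}{1^{2} - 361} = \frac{- 155 \left(115 + \left(2 - 36 + 18\right)\right) + 371}{1 - 361} = \frac{- 155 \left(115 + \left(2 - 36 + 18\right)\right) + 371}{-360} = \left(- 155 \left(115 - 16\right) + 371\right) \left(- \frac{1}{360}\right) = \left(\left(-155\right) 99 + 371\right) \left(- \frac{1}{360}\right) = \left(-15345 + 371\right) \left(- \frac{1}{360}\right) = \left(-14974\right) \left(- \frac{1}{360}\right) = \frac{7487}{180}$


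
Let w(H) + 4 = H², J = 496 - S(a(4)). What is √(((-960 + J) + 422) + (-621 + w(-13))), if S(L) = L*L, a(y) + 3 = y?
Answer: I*√499 ≈ 22.338*I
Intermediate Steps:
a(y) = -3 + y
S(L) = L²
J = 495 (J = 496 - (-3 + 4)² = 496 - 1*1² = 496 - 1*1 = 496 - 1 = 495)
w(H) = -4 + H²
√(((-960 + J) + 422) + (-621 + w(-13))) = √(((-960 + 495) + 422) + (-621 + (-4 + (-13)²))) = √((-465 + 422) + (-621 + (-4 + 169))) = √(-43 + (-621 + 165)) = √(-43 - 456) = √(-499) = I*√499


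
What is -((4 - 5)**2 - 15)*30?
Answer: 420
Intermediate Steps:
-((4 - 5)**2 - 15)*30 = -((-1)**2 - 15)*30 = -(1 - 15)*30 = -(-14)*30 = -1*(-420) = 420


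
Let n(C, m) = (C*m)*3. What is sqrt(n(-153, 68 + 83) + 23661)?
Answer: 12*I*sqrt(317) ≈ 213.65*I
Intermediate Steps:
n(C, m) = 3*C*m
sqrt(n(-153, 68 + 83) + 23661) = sqrt(3*(-153)*(68 + 83) + 23661) = sqrt(3*(-153)*151 + 23661) = sqrt(-69309 + 23661) = sqrt(-45648) = 12*I*sqrt(317)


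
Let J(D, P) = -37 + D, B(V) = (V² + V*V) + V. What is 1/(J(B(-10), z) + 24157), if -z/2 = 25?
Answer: 1/24310 ≈ 4.1135e-5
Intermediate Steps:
z = -50 (z = -2*25 = -50)
B(V) = V + 2*V² (B(V) = (V² + V²) + V = 2*V² + V = V + 2*V²)
1/(J(B(-10), z) + 24157) = 1/((-37 - 10*(1 + 2*(-10))) + 24157) = 1/((-37 - 10*(1 - 20)) + 24157) = 1/((-37 - 10*(-19)) + 24157) = 1/((-37 + 190) + 24157) = 1/(153 + 24157) = 1/24310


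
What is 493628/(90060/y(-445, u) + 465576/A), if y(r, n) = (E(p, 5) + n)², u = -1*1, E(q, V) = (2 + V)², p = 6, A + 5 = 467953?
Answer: 11087627296512/900335083 ≈ 12315.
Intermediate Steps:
A = 467948 (A = -5 + 467953 = 467948)
u = -1
y(r, n) = (49 + n)² (y(r, n) = ((2 + 5)² + n)² = (7² + n)² = (49 + n)²)
493628/(90060/y(-445, u) + 465576/A) = 493628/(90060/((49 - 1)²) + 465576/467948) = 493628/(90060/(48²) + 465576*(1/467948)) = 493628/(90060/2304 + 116394/116987) = 493628/(90060*(1/2304) + 116394/116987) = 493628/(7505/192 + 116394/116987) = 493628/(900335083/22461504) = 493628*(22461504/900335083) = 11087627296512/900335083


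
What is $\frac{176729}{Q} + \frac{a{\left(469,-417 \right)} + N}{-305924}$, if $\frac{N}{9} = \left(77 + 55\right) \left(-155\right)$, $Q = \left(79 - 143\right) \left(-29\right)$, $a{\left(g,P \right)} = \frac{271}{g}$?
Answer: $\frac{6379268278877}{66573957184} \approx 95.822$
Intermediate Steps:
$Q = 1856$ ($Q = \left(-64\right) \left(-29\right) = 1856$)
$N = -184140$ ($N = 9 \left(77 + 55\right) \left(-155\right) = 9 \cdot 132 \left(-155\right) = 9 \left(-20460\right) = -184140$)
$\frac{176729}{Q} + \frac{a{\left(469,-417 \right)} + N}{-305924} = \frac{176729}{1856} + \frac{\frac{271}{469} - 184140}{-305924} = 176729 \cdot \frac{1}{1856} + \left(271 \cdot \frac{1}{469} - 184140\right) \left(- \frac{1}{305924}\right) = \frac{176729}{1856} + \left(\frac{271}{469} - 184140\right) \left(- \frac{1}{305924}\right) = \frac{176729}{1856} - - \frac{86361389}{143478356} = \frac{176729}{1856} + \frac{86361389}{143478356} = \frac{6379268278877}{66573957184}$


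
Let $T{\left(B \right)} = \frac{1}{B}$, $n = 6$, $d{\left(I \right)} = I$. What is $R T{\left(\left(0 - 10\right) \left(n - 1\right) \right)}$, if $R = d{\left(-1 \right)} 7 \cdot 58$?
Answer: $\frac{203}{25} \approx 8.12$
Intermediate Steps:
$R = -406$ ($R = \left(-1\right) 7 \cdot 58 = \left(-7\right) 58 = -406$)
$R T{\left(\left(0 - 10\right) \left(n - 1\right) \right)} = - \frac{406}{\left(0 - 10\right) \left(6 - 1\right)} = - \frac{406}{\left(0 - 10\right) 5} = - \frac{406}{\left(-10\right) 5} = - \frac{406}{-50} = \left(-406\right) \left(- \frac{1}{50}\right) = \frac{203}{25}$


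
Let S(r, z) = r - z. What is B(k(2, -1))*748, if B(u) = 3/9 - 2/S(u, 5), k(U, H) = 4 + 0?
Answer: 5236/3 ≈ 1745.3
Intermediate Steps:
k(U, H) = 4
B(u) = ⅓ - 2/(-5 + u) (B(u) = 3/9 - 2/(u - 1*5) = 3*(⅑) - 2/(u - 5) = ⅓ - 2/(-5 + u))
B(k(2, -1))*748 = ((-11 + 4)/(3*(-5 + 4)))*748 = ((⅓)*(-7)/(-1))*748 = ((⅓)*(-1)*(-7))*748 = (7/3)*748 = 5236/3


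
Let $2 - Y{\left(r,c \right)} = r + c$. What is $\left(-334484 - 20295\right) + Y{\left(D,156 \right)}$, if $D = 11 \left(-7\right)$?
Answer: $-354856$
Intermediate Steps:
$D = -77$
$Y{\left(r,c \right)} = 2 - c - r$ ($Y{\left(r,c \right)} = 2 - \left(r + c\right) = 2 - \left(c + r\right) = 2 - c - r$)
$\left(-334484 - 20295\right) + Y{\left(D,156 \right)} = \left(-334484 - 20295\right) - 77 = -354779 + \left(2 - 156 + 77\right) = -354779 - 77 = -354856$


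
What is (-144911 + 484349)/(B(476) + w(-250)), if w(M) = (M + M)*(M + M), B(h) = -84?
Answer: 169719/124958 ≈ 1.3582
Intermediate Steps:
w(M) = 4*M² (w(M) = (2*M)*(2*M) = 4*M²)
(-144911 + 484349)/(B(476) + w(-250)) = (-144911 + 484349)/(-84 + 4*(-250)²) = 339438/(-84 + 4*62500) = 339438/(-84 + 250000) = 339438/249916 = 339438*(1/249916) = 169719/124958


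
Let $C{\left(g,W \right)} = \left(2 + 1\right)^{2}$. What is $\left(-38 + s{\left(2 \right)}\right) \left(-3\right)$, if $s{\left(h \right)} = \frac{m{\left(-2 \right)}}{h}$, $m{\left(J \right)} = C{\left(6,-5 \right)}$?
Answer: $\frac{201}{2} \approx 100.5$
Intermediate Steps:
$C{\left(g,W \right)} = 9$ ($C{\left(g,W \right)} = 3^{2} = 9$)
$m{\left(J \right)} = 9$
$s{\left(h \right)} = \frac{9}{h}$
$\left(-38 + s{\left(2 \right)}\right) \left(-3\right) = \left(-38 + \frac{9}{2}\right) \left(-3\right) = \left(- \frac{67}{2}\right) \left(-3\right) = \frac{201}{2}$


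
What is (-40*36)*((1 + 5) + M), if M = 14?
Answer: -28800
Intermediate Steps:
(-40*36)*((1 + 5) + M) = (-40*36)*((1 + 5) + 14) = -1440*(6 + 14) = -1440*20 = -28800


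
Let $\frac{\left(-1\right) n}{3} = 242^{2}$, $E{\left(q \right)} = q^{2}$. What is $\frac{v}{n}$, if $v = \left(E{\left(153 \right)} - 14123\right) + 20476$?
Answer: $- \frac{14881}{87846} \approx -0.1694$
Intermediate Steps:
$n = -175692$ ($n = - 3 \cdot 242^{2} = \left(-3\right) 58564 = -175692$)
$v = 29762$ ($v = \left(153^{2} - 14123\right) + 20476 = \left(23409 - 14123\right) + 20476 = 9286 + 20476 = 29762$)
$\frac{v}{n} = \frac{29762}{-175692} = 29762 \left(- \frac{1}{175692}\right) = - \frac{14881}{87846}$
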